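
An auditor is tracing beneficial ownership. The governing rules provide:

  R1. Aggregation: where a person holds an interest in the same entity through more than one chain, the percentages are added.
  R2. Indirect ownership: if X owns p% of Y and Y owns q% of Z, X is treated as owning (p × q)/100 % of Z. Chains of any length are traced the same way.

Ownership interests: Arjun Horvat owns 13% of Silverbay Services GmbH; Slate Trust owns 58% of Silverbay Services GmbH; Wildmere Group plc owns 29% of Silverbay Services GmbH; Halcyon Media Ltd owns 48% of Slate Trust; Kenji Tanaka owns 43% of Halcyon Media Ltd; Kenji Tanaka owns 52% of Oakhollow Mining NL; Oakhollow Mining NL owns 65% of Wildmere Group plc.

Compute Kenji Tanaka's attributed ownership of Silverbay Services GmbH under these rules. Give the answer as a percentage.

Chain via Oakhollow Mining NL → Wildmere Group plc (R2): 52% × 65% × 29% = 9.802% of Silverbay Services GmbH.
Chain via Halcyon Media Ltd → Slate Trust (R2): 43% × 48% × 58% = 11.9712% of Silverbay Services GmbH.
Aggregating (R1): 9.802% + 11.9712% = 21.7732%.

21.7732%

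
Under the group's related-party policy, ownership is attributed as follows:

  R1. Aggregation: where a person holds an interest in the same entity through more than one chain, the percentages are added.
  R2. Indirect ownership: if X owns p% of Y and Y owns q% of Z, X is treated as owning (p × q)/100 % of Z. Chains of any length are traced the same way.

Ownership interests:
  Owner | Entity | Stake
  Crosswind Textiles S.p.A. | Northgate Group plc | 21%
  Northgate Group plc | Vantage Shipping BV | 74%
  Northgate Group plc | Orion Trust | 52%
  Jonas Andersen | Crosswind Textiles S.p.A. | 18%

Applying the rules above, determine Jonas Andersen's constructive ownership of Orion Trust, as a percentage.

Chain via Crosswind Textiles S.p.A. → Northgate Group plc (R2): 18% × 21% × 52% = 1.9656% of Orion Trust.

1.9656%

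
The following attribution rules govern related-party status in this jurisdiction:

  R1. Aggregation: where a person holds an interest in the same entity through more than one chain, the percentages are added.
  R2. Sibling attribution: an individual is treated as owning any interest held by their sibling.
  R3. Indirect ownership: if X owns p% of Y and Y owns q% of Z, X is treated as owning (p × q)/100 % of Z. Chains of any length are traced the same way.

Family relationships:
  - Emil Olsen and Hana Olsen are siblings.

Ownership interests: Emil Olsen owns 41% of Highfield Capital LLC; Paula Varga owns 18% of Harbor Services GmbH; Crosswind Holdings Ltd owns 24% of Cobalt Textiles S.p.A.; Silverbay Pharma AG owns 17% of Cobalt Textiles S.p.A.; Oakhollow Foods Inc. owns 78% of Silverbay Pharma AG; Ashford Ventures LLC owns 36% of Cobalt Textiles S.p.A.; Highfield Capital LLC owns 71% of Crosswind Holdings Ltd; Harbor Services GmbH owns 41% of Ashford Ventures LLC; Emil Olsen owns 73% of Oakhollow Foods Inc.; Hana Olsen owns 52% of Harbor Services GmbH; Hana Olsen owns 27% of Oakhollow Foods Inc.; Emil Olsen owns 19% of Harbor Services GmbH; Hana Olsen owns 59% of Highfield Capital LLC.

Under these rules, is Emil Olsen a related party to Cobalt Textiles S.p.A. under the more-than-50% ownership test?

By sibling attribution (R2), Emil Olsen is treated as also owning Hana Olsen's interest in Oakhollow Foods Inc, giving 73% + 27% = 100%.
By sibling attribution (R2), Emil Olsen is treated as also owning Hana Olsen's interest in Harbor Services GmbH, giving 19% + 52% = 71%.
By sibling attribution (R2), Emil Olsen is treated as also owning Hana Olsen's interest in Highfield Capital LLC, giving 41% + 59% = 100%.
Chain via Oakhollow Foods Inc. → Silverbay Pharma AG (R3): 100% × 78% × 17% = 13.26% of Cobalt Textiles S.p.A.
Chain via Harbor Services GmbH → Ashford Ventures LLC (R3): 71% × 41% × 36% = 10.4796% of Cobalt Textiles S.p.A.
Chain via Highfield Capital LLC → Crosswind Holdings Ltd (R3): 100% × 71% × 24% = 17.04% of Cobalt Textiles S.p.A.
Aggregating (R1): 13.26% + 10.4796% + 17.04% = 40.7796%.
40.7796% does not exceed the 50% threshold, so Emil is not a related party to Cobalt Textiles S.p.A.

No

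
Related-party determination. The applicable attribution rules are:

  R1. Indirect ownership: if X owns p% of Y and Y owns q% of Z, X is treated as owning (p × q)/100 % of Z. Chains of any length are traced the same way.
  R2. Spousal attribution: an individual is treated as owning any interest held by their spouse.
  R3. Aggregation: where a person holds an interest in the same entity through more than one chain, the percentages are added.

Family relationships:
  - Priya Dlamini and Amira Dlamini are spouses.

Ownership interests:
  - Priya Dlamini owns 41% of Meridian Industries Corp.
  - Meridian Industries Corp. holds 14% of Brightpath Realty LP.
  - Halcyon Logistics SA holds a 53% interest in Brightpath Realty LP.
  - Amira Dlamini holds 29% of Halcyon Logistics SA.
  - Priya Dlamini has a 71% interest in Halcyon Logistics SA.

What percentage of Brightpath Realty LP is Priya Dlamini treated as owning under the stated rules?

58.74%

By spousal attribution (R2), Priya Dlamini is treated as also owning Amira Dlamini's interest in Halcyon Logistics SA, giving 71% + 29% = 100%.
Chain via Halcyon Logistics SA (R1): 100% × 53% = 53% of Brightpath Realty LP.
Chain via Meridian Industries Corp. (R1): 41% × 14% = 5.74% of Brightpath Realty LP.
Aggregating (R3): 53% + 5.74% = 58.74%.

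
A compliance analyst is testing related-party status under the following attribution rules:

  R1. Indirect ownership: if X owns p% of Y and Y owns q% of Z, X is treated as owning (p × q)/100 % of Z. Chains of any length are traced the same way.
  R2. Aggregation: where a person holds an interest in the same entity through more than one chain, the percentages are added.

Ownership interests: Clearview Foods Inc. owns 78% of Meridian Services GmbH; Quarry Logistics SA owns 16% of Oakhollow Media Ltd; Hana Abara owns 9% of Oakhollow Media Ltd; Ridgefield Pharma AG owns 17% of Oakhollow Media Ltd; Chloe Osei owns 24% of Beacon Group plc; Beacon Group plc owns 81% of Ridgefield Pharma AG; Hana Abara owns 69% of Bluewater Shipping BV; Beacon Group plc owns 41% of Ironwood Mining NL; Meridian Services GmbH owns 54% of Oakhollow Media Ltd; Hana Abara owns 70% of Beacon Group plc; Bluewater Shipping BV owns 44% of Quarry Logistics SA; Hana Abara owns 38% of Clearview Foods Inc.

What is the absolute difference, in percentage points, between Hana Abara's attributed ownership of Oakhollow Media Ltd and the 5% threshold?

Chain via Clearview Foods Inc. → Meridian Services GmbH (R1): 38% × 78% × 54% = 16.0056% of Oakhollow Media Ltd.
Chain via Bluewater Shipping BV → Quarry Logistics SA (R1): 69% × 44% × 16% = 4.8576% of Oakhollow Media Ltd.
Chain via Beacon Group plc → Ridgefield Pharma AG (R1): 70% × 81% × 17% = 9.639% of Oakhollow Media Ltd.
Direct interest in Oakhollow Media Ltd: 9%.
Aggregating (R2): 16.0056% + 4.8576% + 9.639% + 9% = 39.5022%.
39.5022% exceeds the 5% threshold by 34.5022 percentage points.

34.5022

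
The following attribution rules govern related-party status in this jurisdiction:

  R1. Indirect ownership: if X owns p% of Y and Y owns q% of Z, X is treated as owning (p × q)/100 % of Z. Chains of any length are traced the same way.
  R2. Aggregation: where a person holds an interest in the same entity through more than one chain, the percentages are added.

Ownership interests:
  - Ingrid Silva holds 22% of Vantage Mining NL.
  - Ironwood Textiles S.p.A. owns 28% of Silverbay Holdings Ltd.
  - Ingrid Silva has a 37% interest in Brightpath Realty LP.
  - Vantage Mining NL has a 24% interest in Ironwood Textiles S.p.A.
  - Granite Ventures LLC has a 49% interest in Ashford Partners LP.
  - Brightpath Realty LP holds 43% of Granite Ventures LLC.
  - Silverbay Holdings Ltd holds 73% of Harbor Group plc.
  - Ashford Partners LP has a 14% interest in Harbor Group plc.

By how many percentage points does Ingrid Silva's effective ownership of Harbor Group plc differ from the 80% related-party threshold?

77.829342

Chain via Brightpath Realty LP → Granite Ventures LLC → Ashford Partners LP (R1): 37% × 43% × 49% × 14% = 1.091426% of Harbor Group plc.
Chain via Vantage Mining NL → Ironwood Textiles S.p.A. → Silverbay Holdings Ltd (R1): 22% × 24% × 28% × 73% = 1.079232% of Harbor Group plc.
Aggregating (R2): 1.091426% + 1.079232% = 2.170658%.
2.170658% falls short of the 80% threshold by 77.829342 percentage points.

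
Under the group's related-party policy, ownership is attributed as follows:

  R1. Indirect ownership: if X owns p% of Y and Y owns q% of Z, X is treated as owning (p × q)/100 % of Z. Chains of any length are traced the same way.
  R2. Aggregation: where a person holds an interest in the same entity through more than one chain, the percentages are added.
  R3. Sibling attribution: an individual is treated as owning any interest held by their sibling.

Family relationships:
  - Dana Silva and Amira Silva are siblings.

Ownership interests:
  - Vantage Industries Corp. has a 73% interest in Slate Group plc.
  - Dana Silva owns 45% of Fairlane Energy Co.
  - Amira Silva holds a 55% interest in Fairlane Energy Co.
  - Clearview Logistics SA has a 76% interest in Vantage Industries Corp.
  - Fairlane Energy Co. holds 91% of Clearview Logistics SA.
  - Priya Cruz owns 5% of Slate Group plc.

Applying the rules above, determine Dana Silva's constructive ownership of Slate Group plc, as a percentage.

50.4868%

By sibling attribution (R3), Dana Silva is treated as also owning Amira Silva's interest in Fairlane Energy Co, giving 45% + 55% = 100%.
Chain via Fairlane Energy Co. → Clearview Logistics SA → Vantage Industries Corp. (R1): 100% × 91% × 76% × 73% = 50.4868% of Slate Group plc.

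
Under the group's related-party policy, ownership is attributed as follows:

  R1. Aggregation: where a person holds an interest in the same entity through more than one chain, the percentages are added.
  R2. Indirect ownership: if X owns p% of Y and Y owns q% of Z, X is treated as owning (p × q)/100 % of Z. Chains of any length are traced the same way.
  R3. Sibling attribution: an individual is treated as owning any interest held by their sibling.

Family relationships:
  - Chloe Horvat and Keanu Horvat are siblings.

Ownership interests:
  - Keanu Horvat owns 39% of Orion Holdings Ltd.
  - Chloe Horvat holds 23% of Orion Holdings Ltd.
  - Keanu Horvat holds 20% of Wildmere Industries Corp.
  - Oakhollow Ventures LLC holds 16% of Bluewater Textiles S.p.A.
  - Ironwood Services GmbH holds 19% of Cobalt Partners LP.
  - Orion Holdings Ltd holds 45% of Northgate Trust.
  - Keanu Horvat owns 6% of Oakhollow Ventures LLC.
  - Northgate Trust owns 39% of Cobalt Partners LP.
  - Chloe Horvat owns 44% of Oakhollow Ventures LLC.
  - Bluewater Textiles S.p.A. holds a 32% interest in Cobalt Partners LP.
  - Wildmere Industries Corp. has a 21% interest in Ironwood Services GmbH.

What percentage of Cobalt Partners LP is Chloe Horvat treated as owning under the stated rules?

14.239%

By sibling attribution (R3), Chloe Horvat is treated as also owning Keanu Horvat's interest in Oakhollow Ventures LLC, giving 44% + 6% = 50%.
By sibling attribution (R3), Chloe Horvat is treated as also owning Keanu Horvat's interest in Orion Holdings Ltd, giving 23% + 39% = 62%.
By sibling attribution (R3), Chloe Horvat is treated as owning Keanu Horvat's 20% interest in Wildmere Industries Corp.
Chain via Oakhollow Ventures LLC → Bluewater Textiles S.p.A. (R2): 50% × 16% × 32% = 2.56% of Cobalt Partners LP.
Chain via Orion Holdings Ltd → Northgate Trust (R2): 62% × 45% × 39% = 10.881% of Cobalt Partners LP.
Chain via Wildmere Industries Corp. → Ironwood Services GmbH (R2): 20% × 21% × 19% = 0.798% of Cobalt Partners LP.
Aggregating (R1): 2.56% + 10.881% + 0.798% = 14.239%.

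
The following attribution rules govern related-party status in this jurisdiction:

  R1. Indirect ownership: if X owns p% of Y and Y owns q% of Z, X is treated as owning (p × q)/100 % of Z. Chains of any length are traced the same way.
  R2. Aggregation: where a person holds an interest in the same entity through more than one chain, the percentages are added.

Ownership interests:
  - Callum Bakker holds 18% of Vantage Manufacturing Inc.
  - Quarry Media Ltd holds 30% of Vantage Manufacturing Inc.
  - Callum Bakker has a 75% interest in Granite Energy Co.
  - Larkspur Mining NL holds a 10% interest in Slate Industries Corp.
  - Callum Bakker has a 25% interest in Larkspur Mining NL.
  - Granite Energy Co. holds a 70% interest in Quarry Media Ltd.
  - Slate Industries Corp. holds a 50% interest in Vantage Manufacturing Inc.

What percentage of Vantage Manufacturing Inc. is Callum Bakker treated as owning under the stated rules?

35%

Chain via Larkspur Mining NL → Slate Industries Corp. (R1): 25% × 10% × 50% = 1.25% of Vantage Manufacturing Inc.
Chain via Granite Energy Co. → Quarry Media Ltd (R1): 75% × 70% × 30% = 15.75% of Vantage Manufacturing Inc.
Direct interest in Vantage Manufacturing Inc: 18%.
Aggregating (R2): 1.25% + 15.75% + 18% = 35%.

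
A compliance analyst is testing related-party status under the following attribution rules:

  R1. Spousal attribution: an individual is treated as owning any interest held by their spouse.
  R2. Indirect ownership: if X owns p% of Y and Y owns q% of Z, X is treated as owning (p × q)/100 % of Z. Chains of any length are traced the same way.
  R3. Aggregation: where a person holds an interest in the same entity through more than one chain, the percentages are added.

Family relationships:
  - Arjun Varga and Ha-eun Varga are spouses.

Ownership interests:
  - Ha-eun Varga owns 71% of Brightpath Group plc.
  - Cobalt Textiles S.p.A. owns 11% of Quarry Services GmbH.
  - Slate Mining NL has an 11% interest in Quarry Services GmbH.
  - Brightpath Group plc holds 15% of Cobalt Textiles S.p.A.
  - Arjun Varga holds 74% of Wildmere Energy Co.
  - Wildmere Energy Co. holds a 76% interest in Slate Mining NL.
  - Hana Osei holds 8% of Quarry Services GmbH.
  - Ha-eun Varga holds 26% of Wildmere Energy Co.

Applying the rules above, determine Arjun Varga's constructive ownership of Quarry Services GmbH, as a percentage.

9.5315%

By spousal attribution (R1), Arjun Varga is treated as also owning Ha-eun Varga's interest in Wildmere Energy Co, giving 74% + 26% = 100%.
By spousal attribution (R1), Arjun Varga is treated as owning Ha-eun Varga's 71% interest in Brightpath Group plc.
Chain via Wildmere Energy Co. → Slate Mining NL (R2): 100% × 76% × 11% = 8.36% of Quarry Services GmbH.
Chain via Brightpath Group plc → Cobalt Textiles S.p.A. (R2): 71% × 15% × 11% = 1.1715% of Quarry Services GmbH.
Aggregating (R3): 8.36% + 1.1715% = 9.5315%.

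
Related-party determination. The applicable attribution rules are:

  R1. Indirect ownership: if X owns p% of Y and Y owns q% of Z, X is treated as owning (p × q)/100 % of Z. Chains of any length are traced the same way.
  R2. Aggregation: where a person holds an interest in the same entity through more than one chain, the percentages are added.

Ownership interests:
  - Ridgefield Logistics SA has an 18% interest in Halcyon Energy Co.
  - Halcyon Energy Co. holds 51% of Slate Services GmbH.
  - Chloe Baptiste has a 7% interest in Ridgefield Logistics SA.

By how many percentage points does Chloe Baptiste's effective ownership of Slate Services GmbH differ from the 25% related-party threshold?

Chain via Ridgefield Logistics SA → Halcyon Energy Co. (R1): 7% × 18% × 51% = 0.6426% of Slate Services GmbH.
0.6426% falls short of the 25% threshold by 24.3574 percentage points.

24.3574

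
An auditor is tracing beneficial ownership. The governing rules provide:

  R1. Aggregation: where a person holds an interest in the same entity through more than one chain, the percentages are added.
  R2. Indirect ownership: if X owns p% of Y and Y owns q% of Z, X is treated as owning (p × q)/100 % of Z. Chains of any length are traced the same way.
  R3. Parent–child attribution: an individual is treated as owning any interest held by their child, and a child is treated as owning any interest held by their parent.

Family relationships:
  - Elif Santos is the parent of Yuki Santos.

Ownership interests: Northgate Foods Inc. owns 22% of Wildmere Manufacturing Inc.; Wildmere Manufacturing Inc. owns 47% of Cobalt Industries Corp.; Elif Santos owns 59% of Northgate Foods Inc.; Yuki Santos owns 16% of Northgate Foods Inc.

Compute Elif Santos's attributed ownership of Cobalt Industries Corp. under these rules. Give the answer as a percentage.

By parent–child attribution (R3), Elif Santos is treated as also owning Yuki Santos's interest in Northgate Foods Inc, giving 59% + 16% = 75%.
Chain via Northgate Foods Inc. → Wildmere Manufacturing Inc. (R2): 75% × 22% × 47% = 7.755% of Cobalt Industries Corp.

7.755%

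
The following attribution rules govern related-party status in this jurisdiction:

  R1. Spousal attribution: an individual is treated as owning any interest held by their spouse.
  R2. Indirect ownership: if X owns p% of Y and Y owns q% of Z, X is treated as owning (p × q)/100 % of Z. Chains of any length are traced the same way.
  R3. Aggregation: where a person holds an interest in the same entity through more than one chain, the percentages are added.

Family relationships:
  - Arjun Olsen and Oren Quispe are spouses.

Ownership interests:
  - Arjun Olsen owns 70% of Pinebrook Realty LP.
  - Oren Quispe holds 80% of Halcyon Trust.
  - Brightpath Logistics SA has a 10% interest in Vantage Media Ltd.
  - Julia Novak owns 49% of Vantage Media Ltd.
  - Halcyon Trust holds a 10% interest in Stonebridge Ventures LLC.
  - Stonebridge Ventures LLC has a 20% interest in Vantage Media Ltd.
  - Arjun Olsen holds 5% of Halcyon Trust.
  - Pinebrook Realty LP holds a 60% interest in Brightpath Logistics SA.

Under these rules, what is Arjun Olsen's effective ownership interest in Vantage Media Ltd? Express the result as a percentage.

By spousal attribution (R1), Arjun Olsen is treated as also owning Oren Quispe's interest in Halcyon Trust, giving 5% + 80% = 85%.
Chain via Pinebrook Realty LP → Brightpath Logistics SA (R2): 70% × 60% × 10% = 4.2% of Vantage Media Ltd.
Chain via Halcyon Trust → Stonebridge Ventures LLC (R2): 85% × 10% × 20% = 1.7% of Vantage Media Ltd.
Aggregating (R3): 4.2% + 1.7% = 5.9%.

5.9%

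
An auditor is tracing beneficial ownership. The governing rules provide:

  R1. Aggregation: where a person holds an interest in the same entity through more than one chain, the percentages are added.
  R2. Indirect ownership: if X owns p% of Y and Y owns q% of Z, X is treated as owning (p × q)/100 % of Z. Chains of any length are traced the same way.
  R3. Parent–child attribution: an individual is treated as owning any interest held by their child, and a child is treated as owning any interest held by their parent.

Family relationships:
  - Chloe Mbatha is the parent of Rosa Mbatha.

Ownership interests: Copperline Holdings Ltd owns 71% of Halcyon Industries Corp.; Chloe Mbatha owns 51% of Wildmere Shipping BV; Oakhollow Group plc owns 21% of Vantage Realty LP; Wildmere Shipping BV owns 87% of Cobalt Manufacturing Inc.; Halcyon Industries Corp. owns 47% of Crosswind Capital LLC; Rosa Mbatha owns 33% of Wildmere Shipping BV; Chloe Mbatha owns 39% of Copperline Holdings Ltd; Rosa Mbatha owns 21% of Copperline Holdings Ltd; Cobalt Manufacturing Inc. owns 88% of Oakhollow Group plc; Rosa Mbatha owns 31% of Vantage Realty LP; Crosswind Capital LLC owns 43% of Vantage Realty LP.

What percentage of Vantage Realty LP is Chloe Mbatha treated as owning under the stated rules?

By parent–child attribution (R3), Chloe Mbatha is treated as also owning Rosa Mbatha's interest in Copperline Holdings Ltd, giving 39% + 21% = 60%.
By parent–child attribution (R3), Chloe Mbatha is treated as also owning Rosa Mbatha's interest in Wildmere Shipping BV, giving 51% + 33% = 84%.
By parent–child attribution (R3), Chloe Mbatha is treated as owning Rosa Mbatha's 31% interest in Vantage Realty LP.
Chain via Copperline Holdings Ltd → Halcyon Industries Corp. → Crosswind Capital LLC (R2): 60% × 71% × 47% × 43% = 8.60946% of Vantage Realty LP.
Chain via Wildmere Shipping BV → Cobalt Manufacturing Inc. → Oakhollow Group plc (R2): 84% × 87% × 88% × 21% = 13.505184% of Vantage Realty LP.
Direct interest in Vantage Realty LP: 31%.
Aggregating (R1): 8.60946% + 13.505184% + 31% = 53.114644%.

53.114644%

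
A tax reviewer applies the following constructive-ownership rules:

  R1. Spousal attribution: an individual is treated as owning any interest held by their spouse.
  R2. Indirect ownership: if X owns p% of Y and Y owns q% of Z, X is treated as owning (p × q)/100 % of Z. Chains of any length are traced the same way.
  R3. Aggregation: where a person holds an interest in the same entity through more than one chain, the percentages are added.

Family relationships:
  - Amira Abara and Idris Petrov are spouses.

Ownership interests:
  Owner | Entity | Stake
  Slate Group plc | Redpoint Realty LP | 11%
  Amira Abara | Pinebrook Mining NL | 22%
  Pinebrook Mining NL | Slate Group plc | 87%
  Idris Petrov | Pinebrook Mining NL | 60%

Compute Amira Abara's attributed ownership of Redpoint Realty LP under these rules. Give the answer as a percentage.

7.8474%

By spousal attribution (R1), Amira Abara is treated as also owning Idris Petrov's interest in Pinebrook Mining NL, giving 22% + 60% = 82%.
Chain via Pinebrook Mining NL → Slate Group plc (R2): 82% × 87% × 11% = 7.8474% of Redpoint Realty LP.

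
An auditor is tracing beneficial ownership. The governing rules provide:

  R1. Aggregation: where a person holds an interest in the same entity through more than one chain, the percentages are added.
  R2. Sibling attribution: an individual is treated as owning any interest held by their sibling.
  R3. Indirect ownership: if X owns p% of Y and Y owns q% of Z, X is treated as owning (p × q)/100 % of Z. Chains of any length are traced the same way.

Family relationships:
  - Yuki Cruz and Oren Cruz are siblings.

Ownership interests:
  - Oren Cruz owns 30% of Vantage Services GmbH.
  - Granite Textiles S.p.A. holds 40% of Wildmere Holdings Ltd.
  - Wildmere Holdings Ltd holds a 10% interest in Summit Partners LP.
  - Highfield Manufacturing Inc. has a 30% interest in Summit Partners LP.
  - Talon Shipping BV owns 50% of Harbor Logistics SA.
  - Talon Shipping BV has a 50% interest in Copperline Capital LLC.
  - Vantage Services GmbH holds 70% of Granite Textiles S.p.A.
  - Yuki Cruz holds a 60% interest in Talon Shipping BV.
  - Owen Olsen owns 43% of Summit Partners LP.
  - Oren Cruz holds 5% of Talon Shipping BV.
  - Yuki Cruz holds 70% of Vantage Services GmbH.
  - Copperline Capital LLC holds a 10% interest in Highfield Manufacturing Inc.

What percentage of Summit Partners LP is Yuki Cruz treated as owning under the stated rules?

3.775%

By sibling attribution (R2), Yuki Cruz is treated as also owning Oren Cruz's interest in Vantage Services GmbH, giving 70% + 30% = 100%.
By sibling attribution (R2), Yuki Cruz is treated as also owning Oren Cruz's interest in Talon Shipping BV, giving 60% + 5% = 65%.
Chain via Vantage Services GmbH → Granite Textiles S.p.A. → Wildmere Holdings Ltd (R3): 100% × 70% × 40% × 10% = 2.8% of Summit Partners LP.
Chain via Talon Shipping BV → Copperline Capital LLC → Highfield Manufacturing Inc. (R3): 65% × 50% × 10% × 30% = 0.975% of Summit Partners LP.
Aggregating (R1): 2.8% + 0.975% = 3.775%.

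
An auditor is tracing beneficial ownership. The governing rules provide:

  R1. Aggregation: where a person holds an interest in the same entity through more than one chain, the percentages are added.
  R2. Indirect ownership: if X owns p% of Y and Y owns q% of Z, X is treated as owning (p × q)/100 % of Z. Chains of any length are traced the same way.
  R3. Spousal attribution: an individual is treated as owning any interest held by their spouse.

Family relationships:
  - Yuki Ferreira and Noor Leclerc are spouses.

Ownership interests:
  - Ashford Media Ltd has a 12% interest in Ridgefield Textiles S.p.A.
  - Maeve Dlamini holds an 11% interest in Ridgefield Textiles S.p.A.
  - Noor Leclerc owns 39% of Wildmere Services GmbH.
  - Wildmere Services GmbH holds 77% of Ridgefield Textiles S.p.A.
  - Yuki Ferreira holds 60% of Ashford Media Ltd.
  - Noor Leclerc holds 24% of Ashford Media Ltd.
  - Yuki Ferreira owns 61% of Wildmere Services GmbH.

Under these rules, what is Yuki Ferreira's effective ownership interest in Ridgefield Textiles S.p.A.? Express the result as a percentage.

By spousal attribution (R3), Yuki Ferreira is treated as also owning Noor Leclerc's interest in Ashford Media Ltd, giving 60% + 24% = 84%.
By spousal attribution (R3), Yuki Ferreira is treated as also owning Noor Leclerc's interest in Wildmere Services GmbH, giving 61% + 39% = 100%.
Chain via Ashford Media Ltd (R2): 84% × 12% = 10.08% of Ridgefield Textiles S.p.A.
Chain via Wildmere Services GmbH (R2): 100% × 77% = 77% of Ridgefield Textiles S.p.A.
Aggregating (R1): 10.08% + 77% = 87.08%.

87.08%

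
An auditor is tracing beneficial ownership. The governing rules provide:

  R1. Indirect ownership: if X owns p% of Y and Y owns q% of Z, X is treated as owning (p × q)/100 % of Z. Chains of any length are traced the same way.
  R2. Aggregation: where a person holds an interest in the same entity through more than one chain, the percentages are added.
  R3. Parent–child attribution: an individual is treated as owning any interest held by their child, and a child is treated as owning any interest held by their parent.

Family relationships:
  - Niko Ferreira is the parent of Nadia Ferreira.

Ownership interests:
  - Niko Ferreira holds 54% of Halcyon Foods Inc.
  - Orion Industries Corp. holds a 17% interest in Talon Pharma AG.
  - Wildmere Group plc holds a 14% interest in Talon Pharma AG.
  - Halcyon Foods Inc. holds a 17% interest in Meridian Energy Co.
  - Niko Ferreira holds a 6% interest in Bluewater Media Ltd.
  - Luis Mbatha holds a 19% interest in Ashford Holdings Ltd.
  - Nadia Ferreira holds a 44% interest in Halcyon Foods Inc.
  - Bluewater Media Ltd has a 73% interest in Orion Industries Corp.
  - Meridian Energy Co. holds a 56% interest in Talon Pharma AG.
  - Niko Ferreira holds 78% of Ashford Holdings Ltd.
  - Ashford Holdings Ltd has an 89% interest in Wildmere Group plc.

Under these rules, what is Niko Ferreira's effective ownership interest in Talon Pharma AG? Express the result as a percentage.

19.793%

By parent–child attribution (R3), Niko Ferreira is treated as also owning Nadia Ferreira's interest in Halcyon Foods Inc, giving 54% + 44% = 98%.
Chain via Halcyon Foods Inc. → Meridian Energy Co. (R1): 98% × 17% × 56% = 9.3296% of Talon Pharma AG.
Chain via Ashford Holdings Ltd → Wildmere Group plc (R1): 78% × 89% × 14% = 9.7188% of Talon Pharma AG.
Chain via Bluewater Media Ltd → Orion Industries Corp. (R1): 6% × 73% × 17% = 0.7446% of Talon Pharma AG.
Aggregating (R2): 9.3296% + 9.7188% + 0.7446% = 19.793%.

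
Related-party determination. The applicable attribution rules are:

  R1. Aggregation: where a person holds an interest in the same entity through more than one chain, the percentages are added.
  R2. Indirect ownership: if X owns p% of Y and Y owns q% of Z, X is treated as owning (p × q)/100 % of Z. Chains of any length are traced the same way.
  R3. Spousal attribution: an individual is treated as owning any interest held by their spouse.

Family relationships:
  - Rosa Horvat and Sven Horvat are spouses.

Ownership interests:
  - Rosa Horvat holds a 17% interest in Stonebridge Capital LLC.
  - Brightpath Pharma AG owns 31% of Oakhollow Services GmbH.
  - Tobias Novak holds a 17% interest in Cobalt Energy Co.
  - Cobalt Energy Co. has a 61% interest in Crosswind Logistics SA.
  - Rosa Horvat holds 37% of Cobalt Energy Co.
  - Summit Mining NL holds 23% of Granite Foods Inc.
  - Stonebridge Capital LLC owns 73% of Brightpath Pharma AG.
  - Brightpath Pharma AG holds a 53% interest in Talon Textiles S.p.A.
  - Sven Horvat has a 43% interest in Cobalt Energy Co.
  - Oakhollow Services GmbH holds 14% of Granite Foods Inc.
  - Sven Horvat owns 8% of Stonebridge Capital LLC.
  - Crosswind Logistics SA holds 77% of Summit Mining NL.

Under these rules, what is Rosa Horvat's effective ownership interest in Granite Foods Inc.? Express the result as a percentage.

9.43453%

By spousal attribution (R3), Rosa Horvat is treated as also owning Sven Horvat's interest in Stonebridge Capital LLC, giving 17% + 8% = 25%.
By spousal attribution (R3), Rosa Horvat is treated as also owning Sven Horvat's interest in Cobalt Energy Co, giving 37% + 43% = 80%.
Chain via Stonebridge Capital LLC → Brightpath Pharma AG → Oakhollow Services GmbH (R2): 25% × 73% × 31% × 14% = 0.79205% of Granite Foods Inc.
Chain via Cobalt Energy Co. → Crosswind Logistics SA → Summit Mining NL (R2): 80% × 61% × 77% × 23% = 8.64248% of Granite Foods Inc.
Aggregating (R1): 0.79205% + 8.64248% = 9.43453%.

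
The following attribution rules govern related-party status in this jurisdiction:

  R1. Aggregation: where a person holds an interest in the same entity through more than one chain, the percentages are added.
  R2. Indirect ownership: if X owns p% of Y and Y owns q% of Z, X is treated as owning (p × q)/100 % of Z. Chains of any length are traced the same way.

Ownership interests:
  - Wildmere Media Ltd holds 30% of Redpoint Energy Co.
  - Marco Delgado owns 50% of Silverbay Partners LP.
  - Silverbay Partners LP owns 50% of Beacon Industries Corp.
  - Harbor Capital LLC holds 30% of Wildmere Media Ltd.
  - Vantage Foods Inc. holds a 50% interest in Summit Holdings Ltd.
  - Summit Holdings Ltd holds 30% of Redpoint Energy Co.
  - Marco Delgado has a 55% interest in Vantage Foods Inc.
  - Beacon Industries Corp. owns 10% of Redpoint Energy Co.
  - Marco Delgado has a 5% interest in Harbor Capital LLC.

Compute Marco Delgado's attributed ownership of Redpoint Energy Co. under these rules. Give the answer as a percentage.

11.2%

Chain via Vantage Foods Inc. → Summit Holdings Ltd (R2): 55% × 50% × 30% = 8.25% of Redpoint Energy Co.
Chain via Silverbay Partners LP → Beacon Industries Corp. (R2): 50% × 50% × 10% = 2.5% of Redpoint Energy Co.
Chain via Harbor Capital LLC → Wildmere Media Ltd (R2): 5% × 30% × 30% = 0.45% of Redpoint Energy Co.
Aggregating (R1): 8.25% + 2.5% + 0.45% = 11.2%.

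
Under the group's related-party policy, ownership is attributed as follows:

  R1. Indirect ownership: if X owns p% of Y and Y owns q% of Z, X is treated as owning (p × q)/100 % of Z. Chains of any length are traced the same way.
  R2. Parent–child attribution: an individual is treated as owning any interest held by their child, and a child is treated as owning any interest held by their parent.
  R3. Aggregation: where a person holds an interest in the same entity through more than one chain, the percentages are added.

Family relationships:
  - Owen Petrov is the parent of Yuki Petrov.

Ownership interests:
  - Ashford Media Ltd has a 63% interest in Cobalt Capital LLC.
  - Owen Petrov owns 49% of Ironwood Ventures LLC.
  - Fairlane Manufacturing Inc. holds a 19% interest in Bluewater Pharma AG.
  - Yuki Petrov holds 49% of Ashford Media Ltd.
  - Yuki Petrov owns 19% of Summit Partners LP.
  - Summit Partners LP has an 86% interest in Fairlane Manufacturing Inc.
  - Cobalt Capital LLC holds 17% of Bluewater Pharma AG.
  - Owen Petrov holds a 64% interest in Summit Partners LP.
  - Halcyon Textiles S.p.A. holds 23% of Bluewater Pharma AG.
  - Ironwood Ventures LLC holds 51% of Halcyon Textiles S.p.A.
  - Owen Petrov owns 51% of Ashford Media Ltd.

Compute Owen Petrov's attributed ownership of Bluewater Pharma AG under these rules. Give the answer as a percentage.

By parent–child attribution (R2), Owen Petrov is treated as also owning Yuki Petrov's interest in Summit Partners LP, giving 64% + 19% = 83%.
By parent–child attribution (R2), Owen Petrov is treated as also owning Yuki Petrov's interest in Ashford Media Ltd, giving 51% + 49% = 100%.
Chain via Summit Partners LP → Fairlane Manufacturing Inc. (R1): 83% × 86% × 19% = 13.5622% of Bluewater Pharma AG.
Chain via Ironwood Ventures LLC → Halcyon Textiles S.p.A. (R1): 49% × 51% × 23% = 5.7477% of Bluewater Pharma AG.
Chain via Ashford Media Ltd → Cobalt Capital LLC (R1): 100% × 63% × 17% = 10.71% of Bluewater Pharma AG.
Aggregating (R3): 13.5622% + 5.7477% + 10.71% = 30.0199%.

30.0199%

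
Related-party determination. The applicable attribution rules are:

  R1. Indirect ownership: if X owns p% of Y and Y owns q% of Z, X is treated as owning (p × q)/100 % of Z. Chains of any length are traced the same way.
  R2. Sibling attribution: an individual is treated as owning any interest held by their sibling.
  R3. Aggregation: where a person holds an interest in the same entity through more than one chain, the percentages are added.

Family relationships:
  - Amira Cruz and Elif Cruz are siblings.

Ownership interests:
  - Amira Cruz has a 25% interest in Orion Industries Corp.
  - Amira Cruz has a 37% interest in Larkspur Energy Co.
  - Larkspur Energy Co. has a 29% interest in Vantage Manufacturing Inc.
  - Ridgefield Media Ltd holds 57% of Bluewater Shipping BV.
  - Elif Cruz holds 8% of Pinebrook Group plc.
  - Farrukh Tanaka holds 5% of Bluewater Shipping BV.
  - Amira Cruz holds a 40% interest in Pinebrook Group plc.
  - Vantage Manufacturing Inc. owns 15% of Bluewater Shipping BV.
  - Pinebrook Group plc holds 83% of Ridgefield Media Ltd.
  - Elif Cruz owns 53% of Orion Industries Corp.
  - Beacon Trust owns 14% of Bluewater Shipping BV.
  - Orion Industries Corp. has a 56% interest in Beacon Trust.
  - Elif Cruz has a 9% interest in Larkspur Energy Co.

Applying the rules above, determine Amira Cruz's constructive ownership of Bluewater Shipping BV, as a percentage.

By sibling attribution (R2), Amira Cruz is treated as also owning Elif Cruz's interest in Larkspur Energy Co, giving 37% + 9% = 46%.
By sibling attribution (R2), Amira Cruz is treated as also owning Elif Cruz's interest in Pinebrook Group plc, giving 40% + 8% = 48%.
By sibling attribution (R2), Amira Cruz is treated as also owning Elif Cruz's interest in Orion Industries Corp, giving 25% + 53% = 78%.
Chain via Larkspur Energy Co. → Vantage Manufacturing Inc. (R1): 46% × 29% × 15% = 2.001% of Bluewater Shipping BV.
Chain via Pinebrook Group plc → Ridgefield Media Ltd (R1): 48% × 83% × 57% = 22.7088% of Bluewater Shipping BV.
Chain via Orion Industries Corp. → Beacon Trust (R1): 78% × 56% × 14% = 6.1152% of Bluewater Shipping BV.
Aggregating (R3): 2.001% + 22.7088% + 6.1152% = 30.825%.

30.825%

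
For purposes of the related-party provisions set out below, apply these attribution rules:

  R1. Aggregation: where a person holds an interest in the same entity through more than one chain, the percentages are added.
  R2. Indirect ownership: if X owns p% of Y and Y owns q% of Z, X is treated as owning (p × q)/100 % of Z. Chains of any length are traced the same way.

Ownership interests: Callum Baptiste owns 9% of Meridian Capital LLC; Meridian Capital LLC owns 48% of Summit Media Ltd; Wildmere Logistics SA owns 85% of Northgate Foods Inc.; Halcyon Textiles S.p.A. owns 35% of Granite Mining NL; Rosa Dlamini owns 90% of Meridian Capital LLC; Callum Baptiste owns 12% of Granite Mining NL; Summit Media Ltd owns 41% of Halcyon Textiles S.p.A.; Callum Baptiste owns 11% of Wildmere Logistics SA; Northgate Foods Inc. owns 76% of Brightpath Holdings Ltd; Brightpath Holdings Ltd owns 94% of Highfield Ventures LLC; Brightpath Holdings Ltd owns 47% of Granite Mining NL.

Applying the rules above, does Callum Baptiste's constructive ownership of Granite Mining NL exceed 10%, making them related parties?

Yes

Chain via Wildmere Logistics SA → Northgate Foods Inc. → Brightpath Holdings Ltd (R2): 11% × 85% × 76% × 47% = 3.33982% of Granite Mining NL.
Chain via Meridian Capital LLC → Summit Media Ltd → Halcyon Textiles S.p.A. (R2): 9% × 48% × 41% × 35% = 0.61992% of Granite Mining NL.
Direct interest in Granite Mining NL: 12%.
Aggregating (R1): 3.33982% + 0.61992% + 12% = 15.95974%.
15.95974% exceeds the 10% threshold, so Callum is a related party to Granite Mining NL.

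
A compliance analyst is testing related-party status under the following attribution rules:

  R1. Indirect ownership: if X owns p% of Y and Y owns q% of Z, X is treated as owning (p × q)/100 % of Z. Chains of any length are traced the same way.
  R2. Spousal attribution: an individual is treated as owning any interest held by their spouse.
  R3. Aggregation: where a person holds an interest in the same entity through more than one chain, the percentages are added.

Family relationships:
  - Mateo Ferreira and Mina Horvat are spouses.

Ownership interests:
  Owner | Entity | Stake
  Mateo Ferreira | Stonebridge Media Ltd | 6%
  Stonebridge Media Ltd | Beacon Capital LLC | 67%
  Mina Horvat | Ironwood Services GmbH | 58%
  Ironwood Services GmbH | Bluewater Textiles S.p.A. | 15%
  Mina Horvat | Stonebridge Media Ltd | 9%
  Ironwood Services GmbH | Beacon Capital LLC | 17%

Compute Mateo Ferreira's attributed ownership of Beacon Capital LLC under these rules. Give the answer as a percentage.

By spousal attribution (R2), Mateo Ferreira is treated as also owning Mina Horvat's interest in Stonebridge Media Ltd, giving 6% + 9% = 15%.
By spousal attribution (R2), Mateo Ferreira is treated as owning Mina Horvat's 58% interest in Ironwood Services GmbH.
Chain via Stonebridge Media Ltd (R1): 15% × 67% = 10.05% of Beacon Capital LLC.
Chain via Ironwood Services GmbH (R1): 58% × 17% = 9.86% of Beacon Capital LLC.
Aggregating (R3): 10.05% + 9.86% = 19.91%.

19.91%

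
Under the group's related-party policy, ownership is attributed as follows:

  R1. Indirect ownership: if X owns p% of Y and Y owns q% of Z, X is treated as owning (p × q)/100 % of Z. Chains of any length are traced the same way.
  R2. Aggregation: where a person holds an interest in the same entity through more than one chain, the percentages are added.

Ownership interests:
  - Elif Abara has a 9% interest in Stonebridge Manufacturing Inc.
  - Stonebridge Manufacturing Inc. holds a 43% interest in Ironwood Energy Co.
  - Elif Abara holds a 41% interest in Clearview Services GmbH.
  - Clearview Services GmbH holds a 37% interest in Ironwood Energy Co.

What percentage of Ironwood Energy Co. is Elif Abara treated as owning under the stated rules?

19.04%

Chain via Clearview Services GmbH (R1): 41% × 37% = 15.17% of Ironwood Energy Co.
Chain via Stonebridge Manufacturing Inc. (R1): 9% × 43% = 3.87% of Ironwood Energy Co.
Aggregating (R2): 15.17% + 3.87% = 19.04%.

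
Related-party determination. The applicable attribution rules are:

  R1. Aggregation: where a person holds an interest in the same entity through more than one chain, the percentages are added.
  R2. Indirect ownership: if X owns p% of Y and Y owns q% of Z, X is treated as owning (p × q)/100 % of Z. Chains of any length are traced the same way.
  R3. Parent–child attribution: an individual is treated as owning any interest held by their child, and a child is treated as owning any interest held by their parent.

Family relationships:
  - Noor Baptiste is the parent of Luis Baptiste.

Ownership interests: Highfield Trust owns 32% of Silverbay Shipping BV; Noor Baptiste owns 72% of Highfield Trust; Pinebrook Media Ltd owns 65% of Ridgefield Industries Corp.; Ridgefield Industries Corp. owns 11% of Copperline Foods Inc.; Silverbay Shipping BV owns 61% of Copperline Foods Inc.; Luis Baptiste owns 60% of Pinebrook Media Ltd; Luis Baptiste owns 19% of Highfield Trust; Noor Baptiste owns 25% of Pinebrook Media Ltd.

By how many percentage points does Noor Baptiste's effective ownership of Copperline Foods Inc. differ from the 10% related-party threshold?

13.8407

By parent–child attribution (R3), Noor Baptiste is treated as also owning Luis Baptiste's interest in Pinebrook Media Ltd, giving 25% + 60% = 85%.
By parent–child attribution (R3), Noor Baptiste is treated as also owning Luis Baptiste's interest in Highfield Trust, giving 72% + 19% = 91%.
Chain via Pinebrook Media Ltd → Ridgefield Industries Corp. (R2): 85% × 65% × 11% = 6.0775% of Copperline Foods Inc.
Chain via Highfield Trust → Silverbay Shipping BV (R2): 91% × 32% × 61% = 17.7632% of Copperline Foods Inc.
Aggregating (R1): 6.0775% + 17.7632% = 23.8407%.
23.8407% exceeds the 10% threshold by 13.8407 percentage points.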